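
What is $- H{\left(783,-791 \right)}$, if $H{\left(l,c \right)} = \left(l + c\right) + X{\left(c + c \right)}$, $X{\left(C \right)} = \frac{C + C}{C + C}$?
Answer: $7$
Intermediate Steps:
$X{\left(C \right)} = 1$ ($X{\left(C \right)} = \frac{2 C}{2 C} = 2 C \frac{1}{2 C} = 1$)
$H{\left(l,c \right)} = 1 + c + l$ ($H{\left(l,c \right)} = \left(l + c\right) + 1 = \left(c + l\right) + 1 = 1 + c + l$)
$- H{\left(783,-791 \right)} = - (1 - 791 + 783) = \left(-1\right) \left(-7\right) = 7$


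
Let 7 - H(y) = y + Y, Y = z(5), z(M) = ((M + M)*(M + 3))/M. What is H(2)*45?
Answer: -495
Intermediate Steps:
z(M) = 6 + 2*M (z(M) = ((2*M)*(3 + M))/M = (2*M*(3 + M))/M = 6 + 2*M)
Y = 16 (Y = 6 + 2*5 = 6 + 10 = 16)
H(y) = -9 - y (H(y) = 7 - (y + 16) = 7 - (16 + y) = 7 + (-16 - y) = -9 - y)
H(2)*45 = (-9 - 1*2)*45 = (-9 - 2)*45 = -11*45 = -495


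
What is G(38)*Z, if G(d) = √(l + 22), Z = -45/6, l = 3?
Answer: -75/2 ≈ -37.500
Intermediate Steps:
Z = -15/2 (Z = -45*⅙ = -15/2 ≈ -7.5000)
G(d) = 5 (G(d) = √(3 + 22) = √25 = 5)
G(38)*Z = 5*(-15/2) = -75/2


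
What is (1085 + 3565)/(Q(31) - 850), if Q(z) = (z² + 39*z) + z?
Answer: 4650/1351 ≈ 3.4419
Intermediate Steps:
Q(z) = z² + 40*z
(1085 + 3565)/(Q(31) - 850) = (1085 + 3565)/(31*(40 + 31) - 850) = 4650/(31*71 - 850) = 4650/(2201 - 850) = 4650/1351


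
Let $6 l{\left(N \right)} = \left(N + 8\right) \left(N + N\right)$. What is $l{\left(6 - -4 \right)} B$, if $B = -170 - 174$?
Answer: $-20640$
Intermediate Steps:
$B = -344$
$l{\left(N \right)} = \frac{N \left(8 + N\right)}{3}$ ($l{\left(N \right)} = \frac{\left(N + 8\right) \left(N + N\right)}{6} = \frac{\left(8 + N\right) 2 N}{6} = \frac{2 N \left(8 + N\right)}{6} = \frac{N \left(8 + N\right)}{3}$)
$l{\left(6 - -4 \right)} B = \frac{\left(6 - -4\right) \left(8 + \left(6 - -4\right)\right)}{3} \left(-344\right) = \frac{\left(6 + 4\right) \left(8 + \left(6 + 4\right)\right)}{3} \left(-344\right) = \frac{1}{3} \cdot 10 \left(8 + 10\right) \left(-344\right) = \frac{1}{3} \cdot 10 \cdot 18 \left(-344\right) = 60 \left(-344\right) = -20640$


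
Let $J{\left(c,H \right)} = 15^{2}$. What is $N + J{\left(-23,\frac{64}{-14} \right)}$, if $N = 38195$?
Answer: $38420$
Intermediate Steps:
$J{\left(c,H \right)} = 225$
$N + J{\left(-23,\frac{64}{-14} \right)} = 38195 + 225 = 38420$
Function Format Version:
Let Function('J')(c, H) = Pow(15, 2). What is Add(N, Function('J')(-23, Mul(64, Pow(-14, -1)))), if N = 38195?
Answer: 38420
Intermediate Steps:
Function('J')(c, H) = 225
Add(N, Function('J')(-23, Mul(64, Pow(-14, -1)))) = Add(38195, 225) = 38420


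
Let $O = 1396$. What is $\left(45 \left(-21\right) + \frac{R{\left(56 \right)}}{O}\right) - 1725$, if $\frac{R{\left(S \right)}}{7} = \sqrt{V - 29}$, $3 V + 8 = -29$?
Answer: $-2670 + \frac{7 i \sqrt{93}}{2094} \approx -2670.0 + 0.032238 i$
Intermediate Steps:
$V = - \frac{37}{3}$ ($V = - \frac{8}{3} + \frac{1}{3} \left(-29\right) = - \frac{8}{3} - \frac{29}{3} = - \frac{37}{3} \approx -12.333$)
$R{\left(S \right)} = \frac{14 i \sqrt{93}}{3}$ ($R{\left(S \right)} = 7 \sqrt{- \frac{37}{3} - 29} = 7 \sqrt{- \frac{124}{3}} = 7 \frac{2 i \sqrt{93}}{3} = \frac{14 i \sqrt{93}}{3}$)
$\left(45 \left(-21\right) + \frac{R{\left(56 \right)}}{O}\right) - 1725 = \left(45 \left(-21\right) + \frac{\frac{14}{3} i \sqrt{93}}{1396}\right) - 1725 = \left(-945 + \frac{14 i \sqrt{93}}{3} \cdot \frac{1}{1396}\right) - 1725 = \left(-945 + \frac{7 i \sqrt{93}}{2094}\right) - 1725 = -2670 + \frac{7 i \sqrt{93}}{2094}$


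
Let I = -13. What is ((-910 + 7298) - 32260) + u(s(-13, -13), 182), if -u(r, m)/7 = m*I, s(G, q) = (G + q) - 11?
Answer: -9310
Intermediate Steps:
s(G, q) = -11 + G + q
u(r, m) = 91*m (u(r, m) = -7*m*(-13) = -(-91)*m = 91*m)
((-910 + 7298) - 32260) + u(s(-13, -13), 182) = ((-910 + 7298) - 32260) + 91*182 = (6388 - 32260) + 16562 = -25872 + 16562 = -9310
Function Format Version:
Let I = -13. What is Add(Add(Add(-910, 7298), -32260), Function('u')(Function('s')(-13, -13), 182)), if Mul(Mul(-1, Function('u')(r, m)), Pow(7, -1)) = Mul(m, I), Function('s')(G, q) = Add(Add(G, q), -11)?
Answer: -9310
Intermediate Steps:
Function('s')(G, q) = Add(-11, G, q)
Function('u')(r, m) = Mul(91, m) (Function('u')(r, m) = Mul(-7, Mul(m, -13)) = Mul(-7, Mul(-13, m)) = Mul(91, m))
Add(Add(Add(-910, 7298), -32260), Function('u')(Function('s')(-13, -13), 182)) = Add(Add(Add(-910, 7298), -32260), Mul(91, 182)) = Add(Add(6388, -32260), 16562) = Add(-25872, 16562) = -9310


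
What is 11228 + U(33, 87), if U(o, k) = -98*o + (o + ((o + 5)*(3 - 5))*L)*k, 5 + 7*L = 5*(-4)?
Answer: 241355/7 ≈ 34479.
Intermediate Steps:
L = -25/7 (L = -5/7 + (5*(-4))/7 = -5/7 + (⅐)*(-20) = -5/7 - 20/7 = -25/7 ≈ -3.5714)
U(o, k) = -98*o + k*(250/7 + 57*o/7) (U(o, k) = -98*o + (o + ((o + 5)*(3 - 5))*(-25/7))*k = -98*o + (o + ((5 + o)*(-2))*(-25/7))*k = -98*o + (o + (-10 - 2*o)*(-25/7))*k = -98*o + (o + (250/7 + 50*o/7))*k = -98*o + (250/7 + 57*o/7)*k = -98*o + k*(250/7 + 57*o/7))
11228 + U(33, 87) = 11228 + (-98*33 + (250/7)*87 + (57/7)*87*33) = 11228 + (-3234 + 21750/7 + 163647/7) = 11228 + 162759/7 = 241355/7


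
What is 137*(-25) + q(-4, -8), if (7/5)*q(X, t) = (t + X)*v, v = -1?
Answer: -23915/7 ≈ -3416.4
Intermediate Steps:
q(X, t) = -5*X/7 - 5*t/7 (q(X, t) = 5*((t + X)*(-1))/7 = 5*((X + t)*(-1))/7 = 5*(-X - t)/7 = -5*X/7 - 5*t/7)
137*(-25) + q(-4, -8) = 137*(-25) + (-5/7*(-4) - 5/7*(-8)) = -3425 + (20/7 + 40/7) = -3425 + 60/7 = -23915/7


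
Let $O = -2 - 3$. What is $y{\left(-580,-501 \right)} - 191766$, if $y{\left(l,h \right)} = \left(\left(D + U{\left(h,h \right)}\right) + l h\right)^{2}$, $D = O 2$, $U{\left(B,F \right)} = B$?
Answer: $84139832995$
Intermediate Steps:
$O = -5$ ($O = -2 - 3 = -5$)
$D = -10$ ($D = \left(-5\right) 2 = -10$)
$y{\left(l,h \right)} = \left(-10 + h + h l\right)^{2}$ ($y{\left(l,h \right)} = \left(\left(-10 + h\right) + l h\right)^{2} = \left(\left(-10 + h\right) + h l\right)^{2} = \left(-10 + h + h l\right)^{2}$)
$y{\left(-580,-501 \right)} - 191766 = \left(-10 - 501 - -290580\right)^{2} - 191766 = \left(-10 - 501 + 290580\right)^{2} - 191766 = 290069^{2} - 191766 = 84140024761 - 191766 = 84139832995$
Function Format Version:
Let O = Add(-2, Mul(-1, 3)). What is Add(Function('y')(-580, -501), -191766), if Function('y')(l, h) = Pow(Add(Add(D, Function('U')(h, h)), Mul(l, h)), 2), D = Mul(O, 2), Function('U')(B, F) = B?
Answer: 84139832995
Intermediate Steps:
O = -5 (O = Add(-2, -3) = -5)
D = -10 (D = Mul(-5, 2) = -10)
Function('y')(l, h) = Pow(Add(-10, h, Mul(h, l)), 2) (Function('y')(l, h) = Pow(Add(Add(-10, h), Mul(l, h)), 2) = Pow(Add(Add(-10, h), Mul(h, l)), 2) = Pow(Add(-10, h, Mul(h, l)), 2))
Add(Function('y')(-580, -501), -191766) = Add(Pow(Add(-10, -501, Mul(-501, -580)), 2), -191766) = Add(Pow(Add(-10, -501, 290580), 2), -191766) = Add(Pow(290069, 2), -191766) = Add(84140024761, -191766) = 84139832995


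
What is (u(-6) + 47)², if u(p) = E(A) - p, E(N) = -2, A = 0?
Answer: 2601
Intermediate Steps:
u(p) = -2 - p
(u(-6) + 47)² = ((-2 - 1*(-6)) + 47)² = ((-2 + 6) + 47)² = (4 + 47)² = 51² = 2601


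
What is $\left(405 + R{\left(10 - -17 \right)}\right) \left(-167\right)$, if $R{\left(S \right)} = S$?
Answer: $-72144$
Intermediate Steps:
$\left(405 + R{\left(10 - -17 \right)}\right) \left(-167\right) = \left(405 + \left(10 - -17\right)\right) \left(-167\right) = \left(405 + \left(10 + 17\right)\right) \left(-167\right) = \left(405 + 27\right) \left(-167\right) = 432 \left(-167\right) = -72144$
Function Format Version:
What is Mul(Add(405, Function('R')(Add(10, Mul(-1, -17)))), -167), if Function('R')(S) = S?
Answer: -72144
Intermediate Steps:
Mul(Add(405, Function('R')(Add(10, Mul(-1, -17)))), -167) = Mul(Add(405, Add(10, Mul(-1, -17))), -167) = Mul(Add(405, Add(10, 17)), -167) = Mul(Add(405, 27), -167) = Mul(432, -167) = -72144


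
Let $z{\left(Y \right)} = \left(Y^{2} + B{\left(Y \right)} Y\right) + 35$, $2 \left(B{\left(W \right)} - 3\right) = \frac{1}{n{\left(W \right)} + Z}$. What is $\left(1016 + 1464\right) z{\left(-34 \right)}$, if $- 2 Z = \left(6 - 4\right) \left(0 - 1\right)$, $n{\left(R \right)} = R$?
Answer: $\frac{89165920}{33} \approx 2.702 \cdot 10^{6}$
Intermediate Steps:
$Z = 1$ ($Z = - \frac{\left(6 - 4\right) \left(0 - 1\right)}{2} = - \frac{2 \left(-1\right)}{2} = \left(- \frac{1}{2}\right) \left(-2\right) = 1$)
$B{\left(W \right)} = 3 + \frac{1}{2 \left(1 + W\right)}$ ($B{\left(W \right)} = 3 + \frac{1}{2 \left(W + 1\right)} = 3 + \frac{1}{2 \left(1 + W\right)}$)
$z{\left(Y \right)} = 35 + Y^{2} + \frac{Y \left(7 + 6 Y\right)}{2 \left(1 + Y\right)}$ ($z{\left(Y \right)} = \left(Y^{2} + \frac{7 + 6 Y}{2 \left(1 + Y\right)} Y\right) + 35 = \left(Y^{2} + \frac{Y \left(7 + 6 Y\right)}{2 \left(1 + Y\right)}\right) + 35 = 35 + Y^{2} + \frac{Y \left(7 + 6 Y\right)}{2 \left(1 + Y\right)}$)
$\left(1016 + 1464\right) z{\left(-34 \right)} = \left(1016 + 1464\right) \frac{35 + \left(-34\right)^{3} + 4 \left(-34\right)^{2} + \frac{77}{2} \left(-34\right)}{1 - 34} = 2480 \frac{35 - 39304 + 4 \cdot 1156 - 1309}{-33} = 2480 \left(- \frac{35 - 39304 + 4624 - 1309}{33}\right) = 2480 \left(\left(- \frac{1}{33}\right) \left(-35954\right)\right) = 2480 \cdot \frac{35954}{33} = \frac{89165920}{33}$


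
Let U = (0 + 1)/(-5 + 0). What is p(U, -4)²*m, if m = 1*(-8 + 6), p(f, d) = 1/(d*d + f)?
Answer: -50/6241 ≈ -0.0080115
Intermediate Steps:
U = -⅕ (U = 1/(-5) = 1*(-⅕) = -⅕ ≈ -0.20000)
p(f, d) = 1/(f + d²) (p(f, d) = 1/(d² + f) = 1/(f + d²))
m = -2 (m = 1*(-2) = -2)
p(U, -4)²*m = (1/(-⅕ + (-4)²))²*(-2) = (1/(-⅕ + 16))²*(-2) = (1/(79/5))²*(-2) = (5/79)²*(-2) = (25/6241)*(-2) = -50/6241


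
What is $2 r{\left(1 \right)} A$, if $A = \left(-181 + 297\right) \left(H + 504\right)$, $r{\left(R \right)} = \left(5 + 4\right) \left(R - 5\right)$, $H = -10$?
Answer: $-4125888$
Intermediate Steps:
$r{\left(R \right)} = -45 + 9 R$ ($r{\left(R \right)} = 9 \left(-5 + R\right) = -45 + 9 R$)
$A = 57304$ ($A = \left(-181 + 297\right) \left(-10 + 504\right) = 116 \cdot 494 = 57304$)
$2 r{\left(1 \right)} A = 2 \left(-45 + 9 \cdot 1\right) 57304 = 2 \left(-45 + 9\right) 57304 = 2 \left(\left(-36\right) 57304\right) = 2 \left(-2062944\right) = -4125888$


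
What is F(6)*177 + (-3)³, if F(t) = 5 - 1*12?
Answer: -1266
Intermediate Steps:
F(t) = -7 (F(t) = 5 - 12 = -7)
F(6)*177 + (-3)³ = -7*177 + (-3)³ = -1239 - 27 = -1266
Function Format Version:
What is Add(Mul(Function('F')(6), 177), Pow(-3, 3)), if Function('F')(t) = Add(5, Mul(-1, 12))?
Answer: -1266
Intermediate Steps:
Function('F')(t) = -7 (Function('F')(t) = Add(5, -12) = -7)
Add(Mul(Function('F')(6), 177), Pow(-3, 3)) = Add(Mul(-7, 177), Pow(-3, 3)) = Add(-1239, -27) = -1266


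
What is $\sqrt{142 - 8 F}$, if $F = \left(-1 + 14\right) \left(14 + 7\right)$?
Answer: $i \sqrt{2042} \approx 45.188 i$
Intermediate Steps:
$F = 273$ ($F = 13 \cdot 21 = 273$)
$\sqrt{142 - 8 F} = \sqrt{142 - 2184} = \sqrt{-2042} = i \sqrt{2042}$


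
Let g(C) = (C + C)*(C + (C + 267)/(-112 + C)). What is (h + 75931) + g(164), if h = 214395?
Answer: 4508876/13 ≈ 3.4684e+5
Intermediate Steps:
g(C) = 2*C*(C + (267 + C)/(-112 + C)) (g(C) = (2*C)*(C + (267 + C)/(-112 + C)) = 2*C*(C + (267 + C)/(-112 + C)))
(h + 75931) + g(164) = (214395 + 75931) + 2*164*(267 + 164² - 111*164)/(-112 + 164) = 290326 + 2*164*(267 + 26896 - 18204)/52 = 290326 + 2*164*(1/52)*8959 = 290326 + 734638/13 = 4508876/13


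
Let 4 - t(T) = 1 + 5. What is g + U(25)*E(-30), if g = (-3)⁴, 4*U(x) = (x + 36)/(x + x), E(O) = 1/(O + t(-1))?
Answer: 518339/6400 ≈ 80.990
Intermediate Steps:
t(T) = -2 (t(T) = 4 - (1 + 5) = 4 - 1*6 = 4 - 6 = -2)
E(O) = 1/(-2 + O) (E(O) = 1/(O - 2) = 1/(-2 + O))
U(x) = (36 + x)/(8*x) (U(x) = ((x + 36)/(x + x))/4 = ((36 + x)/((2*x)))/4 = ((36 + x)*(1/(2*x)))/4 = ((36 + x)/(2*x))/4 = (36 + x)/(8*x))
g = 81
g + U(25)*E(-30) = 81 + ((⅛)*(36 + 25)/25)/(-2 - 30) = 81 + ((⅛)*(1/25)*61)/(-32) = 81 + (61/200)*(-1/32) = 81 - 61/6400 = 518339/6400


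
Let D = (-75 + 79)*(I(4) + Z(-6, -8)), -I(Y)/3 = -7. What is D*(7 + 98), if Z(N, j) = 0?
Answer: 8820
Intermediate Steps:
I(Y) = 21 (I(Y) = -3*(-7) = 21)
D = 84 (D = (-75 + 79)*(21 + 0) = 4*21 = 84)
D*(7 + 98) = 84*(7 + 98) = 84*105 = 8820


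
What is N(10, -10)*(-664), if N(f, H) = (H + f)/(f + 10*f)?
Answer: 0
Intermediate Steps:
N(f, H) = (H + f)/(11*f) (N(f, H) = (H + f)/((11*f)) = (H + f)*(1/(11*f)) = (H + f)/(11*f))
N(10, -10)*(-664) = ((1/11)*(-10 + 10)/10)*(-664) = ((1/11)*(1/10)*0)*(-664) = 0*(-664) = 0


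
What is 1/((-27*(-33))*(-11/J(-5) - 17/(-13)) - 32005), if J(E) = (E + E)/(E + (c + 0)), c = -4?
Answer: -130/5155897 ≈ -2.5214e-5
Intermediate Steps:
J(E) = 2*E/(-4 + E) (J(E) = (E + E)/(E + (-4 + 0)) = (2*E)/(E - 4) = (2*E)/(-4 + E) = 2*E/(-4 + E))
1/((-27*(-33))*(-11/J(-5) - 17/(-13)) - 32005) = 1/((-27*(-33))*(-11/(2*(-5)/(-4 - 5)) - 17/(-13)) - 32005) = 1/(891*(-11/(2*(-5)/(-9)) - 17*(-1/13)) - 32005) = 1/(891*(-11/(2*(-5)*(-1/9)) + 17/13) - 32005) = 1/(891*(-11/10/9 + 17/13) - 32005) = 1/(891*(-11*9/10 + 17/13) - 32005) = 1/(891*(-99/10 + 17/13) - 32005) = 1/(891*(-1117/130) - 32005) = 1/(-995247/130 - 32005) = 1/(-5155897/130) = -130/5155897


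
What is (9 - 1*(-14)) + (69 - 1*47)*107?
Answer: 2377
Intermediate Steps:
(9 - 1*(-14)) + (69 - 1*47)*107 = (9 + 14) + (69 - 47)*107 = 23 + 22*107 = 23 + 2354 = 2377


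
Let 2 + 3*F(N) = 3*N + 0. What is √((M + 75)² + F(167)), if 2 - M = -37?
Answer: √118461/3 ≈ 114.73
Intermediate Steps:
M = 39 (M = 2 - 1*(-37) = 2 + 37 = 39)
F(N) = -⅔ + N (F(N) = -⅔ + (3*N + 0)/3 = -⅔ + (3*N)/3 = -⅔ + N)
√((M + 75)² + F(167)) = √((39 + 75)² + (-⅔ + 167)) = √(114² + 499/3) = √(12996 + 499/3) = √(39487/3) = √118461/3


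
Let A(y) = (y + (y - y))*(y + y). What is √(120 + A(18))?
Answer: 16*√3 ≈ 27.713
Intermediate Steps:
A(y) = 2*y² (A(y) = (y + 0)*(2*y) = y*(2*y) = 2*y²)
√(120 + A(18)) = √(120 + 2*18²) = √(120 + 2*324) = √(120 + 648) = √768 = 16*√3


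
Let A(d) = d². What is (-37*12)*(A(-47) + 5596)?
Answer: -3465420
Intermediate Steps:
(-37*12)*(A(-47) + 5596) = (-37*12)*((-47)² + 5596) = -444*(2209 + 5596) = -444*7805 = -3465420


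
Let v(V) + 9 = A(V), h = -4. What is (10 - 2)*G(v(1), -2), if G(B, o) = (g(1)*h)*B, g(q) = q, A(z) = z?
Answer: 256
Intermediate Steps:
v(V) = -9 + V
G(B, o) = -4*B (G(B, o) = (1*(-4))*B = -4*B)
(10 - 2)*G(v(1), -2) = (10 - 2)*(-4*(-9 + 1)) = 8*(-4*(-8)) = 8*32 = 256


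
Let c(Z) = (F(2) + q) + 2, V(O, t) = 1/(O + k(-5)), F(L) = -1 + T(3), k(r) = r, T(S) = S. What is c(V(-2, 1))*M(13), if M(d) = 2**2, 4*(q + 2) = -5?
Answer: 3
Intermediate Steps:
q = -13/4 (q = -2 + (1/4)*(-5) = -2 - 5/4 = -13/4 ≈ -3.2500)
F(L) = 2 (F(L) = -1 + 3 = 2)
V(O, t) = 1/(-5 + O) (V(O, t) = 1/(O - 5) = 1/(-5 + O))
M(d) = 4
c(Z) = 3/4 (c(Z) = (2 - 13/4) + 2 = -5/4 + 2 = 3/4)
c(V(-2, 1))*M(13) = (3/4)*4 = 3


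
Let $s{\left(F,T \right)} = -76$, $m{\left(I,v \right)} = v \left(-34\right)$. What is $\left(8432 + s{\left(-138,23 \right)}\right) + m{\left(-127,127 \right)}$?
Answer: $4038$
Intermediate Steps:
$m{\left(I,v \right)} = - 34 v$
$\left(8432 + s{\left(-138,23 \right)}\right) + m{\left(-127,127 \right)} = \left(8432 - 76\right) - 4318 = 8356 - 4318 = 4038$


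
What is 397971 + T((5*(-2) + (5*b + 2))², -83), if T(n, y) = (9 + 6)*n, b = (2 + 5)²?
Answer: 1240506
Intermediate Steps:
b = 49 (b = 7² = 49)
T(n, y) = 15*n
397971 + T((5*(-2) + (5*b + 2))², -83) = 397971 + 15*(5*(-2) + (5*49 + 2))² = 397971 + 15*(-10 + (245 + 2))² = 397971 + 15*(-10 + 247)² = 397971 + 15*237² = 397971 + 15*56169 = 397971 + 842535 = 1240506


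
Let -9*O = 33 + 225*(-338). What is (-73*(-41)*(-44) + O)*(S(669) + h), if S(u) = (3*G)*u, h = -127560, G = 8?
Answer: 13742384816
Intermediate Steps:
O = 25339/3 (O = -(33 + 225*(-338))/9 = -(33 - 76050)/9 = -⅑*(-76017) = 25339/3 ≈ 8446.3)
S(u) = 24*u (S(u) = (3*8)*u = 24*u)
(-73*(-41)*(-44) + O)*(S(669) + h) = (-73*(-41)*(-44) + 25339/3)*(24*669 - 127560) = (2993*(-44) + 25339/3)*(16056 - 127560) = (-131692 + 25339/3)*(-111504) = -369737/3*(-111504) = 13742384816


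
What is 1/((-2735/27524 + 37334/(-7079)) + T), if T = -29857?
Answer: -194842396/5818456359453 ≈ -3.3487e-5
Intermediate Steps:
1/((-2735/27524 + 37334/(-7079)) + T) = 1/((-2735/27524 + 37334/(-7079)) - 29857) = 1/((-2735*1/27524 + 37334*(-1/7079)) - 29857) = 1/((-2735/27524 - 37334/7079) - 29857) = 1/(-1046942081/194842396 - 29857) = 1/(-5818456359453/194842396) = -194842396/5818456359453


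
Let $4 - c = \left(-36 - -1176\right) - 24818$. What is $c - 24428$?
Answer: $-746$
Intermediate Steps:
$c = 23682$ ($c = 4 - \left(\left(-36 - -1176\right) - 24818\right) = 4 - \left(\left(-36 + 1176\right) - 24818\right) = 4 - \left(1140 - 24818\right) = 4 - -23678 = 4 + 23678 = 23682$)
$c - 24428 = 23682 - 24428 = -746$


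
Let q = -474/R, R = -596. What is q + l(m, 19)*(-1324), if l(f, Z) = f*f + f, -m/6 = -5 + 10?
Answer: -343260003/298 ≈ -1.1519e+6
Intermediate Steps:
m = -30 (m = -6*(-5 + 10) = -6*5 = -30)
q = 237/298 (q = -474/(-596) = -474*(-1/596) = 237/298 ≈ 0.79530)
l(f, Z) = f + f² (l(f, Z) = f² + f = f + f²)
q + l(m, 19)*(-1324) = 237/298 - 30*(1 - 30)*(-1324) = 237/298 - 30*(-29)*(-1324) = 237/298 + 870*(-1324) = 237/298 - 1151880 = -343260003/298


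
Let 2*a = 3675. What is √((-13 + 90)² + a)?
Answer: 7*√634/2 ≈ 88.128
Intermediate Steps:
a = 3675/2 (a = (½)*3675 = 3675/2 ≈ 1837.5)
√((-13 + 90)² + a) = √((-13 + 90)² + 3675/2) = √(77² + 3675/2) = √(5929 + 3675/2) = √(15533/2) = 7*√634/2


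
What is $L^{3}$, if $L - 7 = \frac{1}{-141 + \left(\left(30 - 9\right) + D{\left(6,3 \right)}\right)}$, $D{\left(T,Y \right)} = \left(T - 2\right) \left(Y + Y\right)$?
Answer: $\frac{302111711}{884736} \approx 341.47$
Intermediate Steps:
$D{\left(T,Y \right)} = 2 Y \left(-2 + T\right)$ ($D{\left(T,Y \right)} = \left(-2 + T\right) 2 Y = 2 Y \left(-2 + T\right)$)
$L = \frac{671}{96}$ ($L = 7 + \frac{1}{-141 + \left(\left(30 - 9\right) + 2 \cdot 3 \left(-2 + 6\right)\right)} = 7 + \frac{1}{-141 + \left(21 + 2 \cdot 3 \cdot 4\right)} = 7 + \frac{1}{-141 + \left(21 + 24\right)} = 7 + \frac{1}{-141 + 45} = 7 + \frac{1}{-96} = 7 - \frac{1}{96} = \frac{671}{96} \approx 6.9896$)
$L^{3} = \left(\frac{671}{96}\right)^{3} = \frac{302111711}{884736}$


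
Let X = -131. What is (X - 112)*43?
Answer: -10449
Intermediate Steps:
(X - 112)*43 = (-131 - 112)*43 = -243*43 = -10449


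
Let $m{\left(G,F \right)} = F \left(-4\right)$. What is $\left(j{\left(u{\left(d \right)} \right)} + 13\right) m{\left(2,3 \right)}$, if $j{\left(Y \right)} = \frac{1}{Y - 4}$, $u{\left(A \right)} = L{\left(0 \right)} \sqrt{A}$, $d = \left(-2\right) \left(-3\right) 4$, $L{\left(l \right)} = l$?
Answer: $-153$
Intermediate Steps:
$m{\left(G,F \right)} = - 4 F$
$d = 24$ ($d = 6 \cdot 4 = 24$)
$u{\left(A \right)} = 0$ ($u{\left(A \right)} = 0 \sqrt{A} = 0$)
$j{\left(Y \right)} = \frac{1}{-4 + Y}$
$\left(j{\left(u{\left(d \right)} \right)} + 13\right) m{\left(2,3 \right)} = \left(\frac{1}{-4 + 0} + 13\right) \left(\left(-4\right) 3\right) = \left(\frac{1}{-4} + 13\right) \left(-12\right) = \left(- \frac{1}{4} + 13\right) \left(-12\right) = \frac{51}{4} \left(-12\right) = -153$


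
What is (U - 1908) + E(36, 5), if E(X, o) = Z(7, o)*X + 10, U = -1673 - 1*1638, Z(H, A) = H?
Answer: -4957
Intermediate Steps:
U = -3311 (U = -1673 - 1638 = -3311)
E(X, o) = 10 + 7*X (E(X, o) = 7*X + 10 = 10 + 7*X)
(U - 1908) + E(36, 5) = (-3311 - 1908) + (10 + 7*36) = -5219 + (10 + 252) = -5219 + 262 = -4957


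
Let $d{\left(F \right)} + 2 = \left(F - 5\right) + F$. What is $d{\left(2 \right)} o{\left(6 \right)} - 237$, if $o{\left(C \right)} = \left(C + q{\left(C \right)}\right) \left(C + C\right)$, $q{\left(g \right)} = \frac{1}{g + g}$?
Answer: $-456$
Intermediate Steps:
$q{\left(g \right)} = \frac{1}{2 g}$
$d{\left(F \right)} = -7 + 2 F$ ($d{\left(F \right)} = -2 + \left(\left(F - 5\right) + F\right) = -2 + \left(\left(-5 + F\right) + F\right) = -2 + \left(-5 + 2 F\right) = -7 + 2 F$)
$o{\left(C \right)} = 2 C \left(C + \frac{1}{2 C}\right)$ ($o{\left(C \right)} = \left(C + \frac{1}{2 C}\right) \left(C + C\right) = \left(C + \frac{1}{2 C}\right) 2 C = 2 C \left(C + \frac{1}{2 C}\right)$)
$d{\left(2 \right)} o{\left(6 \right)} - 237 = \left(-7 + 2 \cdot 2\right) \left(1 + 2 \cdot 6^{2}\right) - 237 = \left(-7 + 4\right) \left(1 + 2 \cdot 36\right) - 237 = - 3 \left(1 + 72\right) - 237 = \left(-3\right) 73 - 237 = -219 - 237 = -456$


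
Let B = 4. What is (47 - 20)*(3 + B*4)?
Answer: 513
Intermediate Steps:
(47 - 20)*(3 + B*4) = (47 - 20)*(3 + 4*4) = 27*(3 + 16) = 27*19 = 513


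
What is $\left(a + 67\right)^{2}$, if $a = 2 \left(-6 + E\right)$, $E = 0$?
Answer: $3025$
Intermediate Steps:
$a = -12$ ($a = 2 \left(-6 + 0\right) = 2 \left(-6\right) = -12$)
$\left(a + 67\right)^{2} = \left(-12 + 67\right)^{2} = 55^{2} = 3025$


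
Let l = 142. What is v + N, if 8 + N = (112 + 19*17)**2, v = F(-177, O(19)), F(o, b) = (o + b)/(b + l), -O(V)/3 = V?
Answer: 16083211/85 ≈ 1.8921e+5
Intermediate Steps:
O(V) = -3*V
F(o, b) = (b + o)/(142 + b) (F(o, b) = (o + b)/(b + 142) = (b + o)/(142 + b))
v = -234/85 (v = (-3*19 - 177)/(142 - 3*19) = (-57 - 177)/(142 - 57) = -234/85 ≈ -2.7529)
N = 189217 (N = -8 + (112 + 19*17)**2 = -8 + (112 + 323)**2 = -8 + 435**2 = -8 + 189225 = 189217)
v + N = -234/85 + 189217 = 16083211/85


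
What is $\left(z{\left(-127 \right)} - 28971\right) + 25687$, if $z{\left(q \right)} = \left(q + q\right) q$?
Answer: $28974$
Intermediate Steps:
$z{\left(q \right)} = 2 q^{2}$ ($z{\left(q \right)} = 2 q q = 2 q^{2}$)
$\left(z{\left(-127 \right)} - 28971\right) + 25687 = \left(2 \left(-127\right)^{2} - 28971\right) + 25687 = \left(2 \cdot 16129 - 28971\right) + 25687 = \left(32258 - 28971\right) + 25687 = 3287 + 25687 = 28974$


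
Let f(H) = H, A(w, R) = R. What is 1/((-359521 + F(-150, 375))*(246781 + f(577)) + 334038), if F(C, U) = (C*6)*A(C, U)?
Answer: -1/172413386480 ≈ -5.8000e-12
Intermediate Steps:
F(C, U) = 6*C*U (F(C, U) = (C*6)*U = (6*C)*U = 6*C*U)
1/((-359521 + F(-150, 375))*(246781 + f(577)) + 334038) = 1/((-359521 + 6*(-150)*375)*(246781 + 577) + 334038) = 1/((-359521 - 337500)*247358 + 334038) = 1/(-697021*247358 + 334038) = 1/(-172413720518 + 334038) = 1/(-172413386480) = -1/172413386480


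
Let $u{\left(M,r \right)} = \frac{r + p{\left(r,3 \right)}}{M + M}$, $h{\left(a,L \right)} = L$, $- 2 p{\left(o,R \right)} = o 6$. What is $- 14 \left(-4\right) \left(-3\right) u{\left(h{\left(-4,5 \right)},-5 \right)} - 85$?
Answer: $-253$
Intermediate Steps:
$p{\left(o,R \right)} = - 3 o$ ($p{\left(o,R \right)} = - \frac{o 6}{2} = - \frac{6 o}{2} = - 3 o$)
$u{\left(M,r \right)} = - \frac{r}{M}$ ($u{\left(M,r \right)} = \frac{r - 3 r}{M + M} = \frac{\left(-2\right) r}{2 M} = - 2 r \frac{1}{2 M} = - \frac{r}{M}$)
$- 14 \left(-4\right) \left(-3\right) u{\left(h{\left(-4,5 \right)},-5 \right)} - 85 = - 14 \left(-4\right) \left(-3\right) \left(\left(-1\right) \left(-5\right) \frac{1}{5}\right) - 85 = - 14 \cdot 12 \left(\left(-1\right) \left(-5\right) \frac{1}{5}\right) - 85 = - 14 \cdot 12 \cdot 1 - 85 = \left(-14\right) 12 - 85 = -168 - 85 = -253$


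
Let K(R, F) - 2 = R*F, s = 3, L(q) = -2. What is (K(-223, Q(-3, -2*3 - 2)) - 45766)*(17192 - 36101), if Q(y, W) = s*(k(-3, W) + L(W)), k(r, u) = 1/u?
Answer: 6707759751/8 ≈ 8.3847e+8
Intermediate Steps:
Q(y, W) = -6 + 3/W (Q(y, W) = 3*(1/W - 2) = 3*(-2 + 1/W) = -6 + 3/W)
K(R, F) = 2 + F*R (K(R, F) = 2 + R*F = 2 + F*R)
(K(-223, Q(-3, -2*3 - 2)) - 45766)*(17192 - 36101) = ((2 + (-6 + 3/(-2*3 - 2))*(-223)) - 45766)*(17192 - 36101) = ((2 + (-6 + 3/(-6 - 2))*(-223)) - 45766)*(-18909) = ((2 + (-6 + 3/(-8))*(-223)) - 45766)*(-18909) = ((2 + (-6 + 3*(-⅛))*(-223)) - 45766)*(-18909) = ((2 + (-6 - 3/8)*(-223)) - 45766)*(-18909) = ((2 - 51/8*(-223)) - 45766)*(-18909) = ((2 + 11373/8) - 45766)*(-18909) = (11389/8 - 45766)*(-18909) = -354739/8*(-18909) = 6707759751/8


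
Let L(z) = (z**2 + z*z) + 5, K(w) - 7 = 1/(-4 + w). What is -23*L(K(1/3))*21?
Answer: -5582031/121 ≈ -46133.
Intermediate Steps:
K(w) = 7 + 1/(-4 + w)
L(z) = 5 + 2*z**2 (L(z) = (z**2 + z**2) + 5 = 2*z**2 + 5 = 5 + 2*z**2)
-23*L(K(1/3))*21 = -23*(5 + 2*((-27 + 7/3)/(-4 + 1/3))**2)*21 = -23*(5 + 2*((-27 + 7*(1/3))/(-4 + 1/3))**2)*21 = -23*(5 + 2*((-27 + 7/3)/(-11/3))**2)*21 = -23*(5 + 2*(-3/11*(-74/3))**2)*21 = -23*(5 + 2*(74/11)**2)*21 = -23*(5 + 2*(5476/121))*21 = -23*(5 + 10952/121)*21 = -23*11557/121*21 = -265811/121*21 = -5582031/121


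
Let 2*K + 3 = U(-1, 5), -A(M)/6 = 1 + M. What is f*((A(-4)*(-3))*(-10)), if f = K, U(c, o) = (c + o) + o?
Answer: 1620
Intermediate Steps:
U(c, o) = c + 2*o
A(M) = -6 - 6*M (A(M) = -6*(1 + M) = -6 - 6*M)
K = 3 (K = -3/2 + (-1 + 2*5)/2 = -3/2 + (-1 + 10)/2 = -3/2 + (1/2)*9 = -3/2 + 9/2 = 3)
f = 3
f*((A(-4)*(-3))*(-10)) = 3*(((-6 - 6*(-4))*(-3))*(-10)) = 3*(((-6 + 24)*(-3))*(-10)) = 3*((18*(-3))*(-10)) = 3*(-54*(-10)) = 3*540 = 1620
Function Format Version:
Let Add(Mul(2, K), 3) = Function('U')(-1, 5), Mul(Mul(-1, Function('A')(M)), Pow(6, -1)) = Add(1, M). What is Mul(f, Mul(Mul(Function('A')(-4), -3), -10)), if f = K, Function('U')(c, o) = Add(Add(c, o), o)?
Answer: 1620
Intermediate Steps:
Function('U')(c, o) = Add(c, Mul(2, o))
Function('A')(M) = Add(-6, Mul(-6, M)) (Function('A')(M) = Mul(-6, Add(1, M)) = Add(-6, Mul(-6, M)))
K = 3 (K = Add(Rational(-3, 2), Mul(Rational(1, 2), Add(-1, Mul(2, 5)))) = Add(Rational(-3, 2), Mul(Rational(1, 2), Add(-1, 10))) = Add(Rational(-3, 2), Mul(Rational(1, 2), 9)) = Add(Rational(-3, 2), Rational(9, 2)) = 3)
f = 3
Mul(f, Mul(Mul(Function('A')(-4), -3), -10)) = Mul(3, Mul(Mul(Add(-6, Mul(-6, -4)), -3), -10)) = Mul(3, Mul(Mul(Add(-6, 24), -3), -10)) = Mul(3, Mul(Mul(18, -3), -10)) = Mul(3, Mul(-54, -10)) = Mul(3, 540) = 1620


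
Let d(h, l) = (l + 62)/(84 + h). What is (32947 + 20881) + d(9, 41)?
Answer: 5006107/93 ≈ 53829.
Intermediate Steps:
d(h, l) = (62 + l)/(84 + h)
(32947 + 20881) + d(9, 41) = (32947 + 20881) + (62 + 41)/(84 + 9) = 53828 + 103/93 = 5006107/93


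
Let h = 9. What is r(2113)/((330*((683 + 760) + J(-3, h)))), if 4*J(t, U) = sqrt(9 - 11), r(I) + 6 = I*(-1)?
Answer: -4076956/916189615 + 2119*I*sqrt(2)/2748568845 ≈ -0.0044499 + 1.0903e-6*I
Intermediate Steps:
r(I) = -6 - I (r(I) = -6 + I*(-1) = -6 - I)
J(t, U) = I*sqrt(2)/4 (J(t, U) = sqrt(9 - 11)/4 = sqrt(-2)/4 = (I*sqrt(2))/4 = I*sqrt(2)/4)
r(2113)/((330*((683 + 760) + J(-3, h)))) = (-6 - 1*2113)/((330*((683 + 760) + I*sqrt(2)/4))) = (-6 - 2113)/((330*(1443 + I*sqrt(2)/4))) = -2119/(476190 + 165*I*sqrt(2)/2)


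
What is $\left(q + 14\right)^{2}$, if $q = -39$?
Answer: $625$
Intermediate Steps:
$\left(q + 14\right)^{2} = \left(-39 + 14\right)^{2} = \left(-25\right)^{2} = 625$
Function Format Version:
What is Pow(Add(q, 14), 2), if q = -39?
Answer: 625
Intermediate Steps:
Pow(Add(q, 14), 2) = Pow(Add(-39, 14), 2) = Pow(-25, 2) = 625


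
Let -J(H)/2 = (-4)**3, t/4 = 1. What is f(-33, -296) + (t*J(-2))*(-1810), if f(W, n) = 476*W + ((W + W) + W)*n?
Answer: -913124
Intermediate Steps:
t = 4 (t = 4*1 = 4)
J(H) = 128 (J(H) = -2*(-4)**3 = -2*(-64) = 128)
f(W, n) = 476*W + 3*W*n (f(W, n) = 476*W + (2*W + W)*n = 476*W + (3*W)*n = 476*W + 3*W*n)
f(-33, -296) + (t*J(-2))*(-1810) = -33*(476 + 3*(-296)) + (4*128)*(-1810) = -33*(476 - 888) + 512*(-1810) = -33*(-412) - 926720 = 13596 - 926720 = -913124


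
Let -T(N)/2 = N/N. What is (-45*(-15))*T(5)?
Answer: -1350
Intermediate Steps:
T(N) = -2 (T(N) = -2*N/N = -2*1 = -2)
(-45*(-15))*T(5) = -45*(-15)*(-2) = 675*(-2) = -1350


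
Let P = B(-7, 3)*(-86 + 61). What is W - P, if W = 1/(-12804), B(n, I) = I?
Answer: 960299/12804 ≈ 75.000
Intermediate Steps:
W = -1/12804 ≈ -7.8101e-5
P = -75 (P = 3*(-86 + 61) = 3*(-25) = -75)
W - P = -1/12804 - 1*(-75) = -1/12804 + 75 = 960299/12804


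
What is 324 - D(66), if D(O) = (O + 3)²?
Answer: -4437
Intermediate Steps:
D(O) = (3 + O)²
324 - D(66) = 324 - (3 + 66)² = 324 - 1*69² = 324 - 1*4761 = 324 - 4761 = -4437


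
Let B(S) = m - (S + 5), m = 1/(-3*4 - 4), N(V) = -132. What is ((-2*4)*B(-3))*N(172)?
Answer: -2178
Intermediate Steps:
m = -1/16 (m = 1/(-12 - 4) = 1/(-16) = -1/16 ≈ -0.062500)
B(S) = -81/16 - S (B(S) = -1/16 - (S + 5) = -1/16 - (5 + S) = -1/16 + (-5 - S) = -81/16 - S)
((-2*4)*B(-3))*N(172) = ((-2*4)*(-81/16 - 1*(-3)))*(-132) = -8*(-81/16 + 3)*(-132) = -8*(-33/16)*(-132) = (33/2)*(-132) = -2178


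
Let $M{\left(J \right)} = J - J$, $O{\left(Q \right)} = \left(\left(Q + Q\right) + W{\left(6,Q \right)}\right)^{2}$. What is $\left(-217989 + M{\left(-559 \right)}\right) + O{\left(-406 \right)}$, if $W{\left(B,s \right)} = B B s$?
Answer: $237805195$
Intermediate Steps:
$W{\left(B,s \right)} = s B^{2}$ ($W{\left(B,s \right)} = B^{2} s = s B^{2}$)
$O{\left(Q \right)} = 1444 Q^{2}$ ($O{\left(Q \right)} = \left(\left(Q + Q\right) + Q 6^{2}\right)^{2} = \left(2 Q + Q 36\right)^{2} = \left(2 Q + 36 Q\right)^{2} = \left(38 Q\right)^{2} = 1444 Q^{2}$)
$M{\left(J \right)} = 0$
$\left(-217989 + M{\left(-559 \right)}\right) + O{\left(-406 \right)} = \left(-217989 + 0\right) + 1444 \left(-406\right)^{2} = -217989 + 1444 \cdot 164836 = -217989 + 238023184 = 237805195$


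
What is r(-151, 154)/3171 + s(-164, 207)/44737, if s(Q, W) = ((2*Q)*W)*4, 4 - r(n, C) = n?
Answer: -122036947/20265861 ≈ -6.0218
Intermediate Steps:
r(n, C) = 4 - n
s(Q, W) = 8*Q*W (s(Q, W) = (2*Q*W)*4 = 8*Q*W)
r(-151, 154)/3171 + s(-164, 207)/44737 = (4 - 1*(-151))/3171 + (8*(-164)*207)/44737 = (4 + 151)*(1/3171) - 271584*1/44737 = 155*(1/3171) - 271584/44737 = 155/3171 - 271584/44737 = -122036947/20265861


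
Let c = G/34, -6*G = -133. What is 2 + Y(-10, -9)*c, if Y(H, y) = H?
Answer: -461/102 ≈ -4.5196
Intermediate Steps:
G = 133/6 (G = -⅙*(-133) = 133/6 ≈ 22.167)
c = 133/204 (c = (133/6)/34 = (133/6)*(1/34) = 133/204 ≈ 0.65196)
2 + Y(-10, -9)*c = 2 - 10*133/204 = 2 - 665/102 = -461/102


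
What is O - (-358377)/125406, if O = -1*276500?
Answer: -11558133541/41802 ≈ -2.7650e+5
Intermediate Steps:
O = -276500
O - (-358377)/125406 = -276500 - (-358377)/125406 = -276500 - 1*(-119459/41802) = -276500 + 119459/41802 = -11558133541/41802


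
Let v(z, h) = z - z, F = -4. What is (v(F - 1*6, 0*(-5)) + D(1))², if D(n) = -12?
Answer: 144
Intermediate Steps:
v(z, h) = 0
(v(F - 1*6, 0*(-5)) + D(1))² = (0 - 12)² = (-12)² = 144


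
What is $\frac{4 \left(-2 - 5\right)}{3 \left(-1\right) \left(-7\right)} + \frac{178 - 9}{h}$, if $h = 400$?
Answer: $- \frac{1093}{1200} \approx -0.91083$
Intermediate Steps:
$\frac{4 \left(-2 - 5\right)}{3 \left(-1\right) \left(-7\right)} + \frac{178 - 9}{h} = \frac{4 \left(-2 - 5\right)}{3 \left(-1\right) \left(-7\right)} + \frac{178 - 9}{400} = \frac{4 \left(-7\right)}{\left(-3\right) \left(-7\right)} + 169 \cdot \frac{1}{400} = - \frac{28}{21} + \frac{169}{400} = \left(-28\right) \frac{1}{21} + \frac{169}{400} = - \frac{4}{3} + \frac{169}{400} = - \frac{1093}{1200}$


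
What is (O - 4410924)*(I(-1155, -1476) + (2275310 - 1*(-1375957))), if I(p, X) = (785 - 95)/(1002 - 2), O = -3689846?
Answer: -295780797651213/10 ≈ -2.9578e+13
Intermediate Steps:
I(p, X) = 69/100 (I(p, X) = 690/1000 = 690*(1/1000) = 69/100)
(O - 4410924)*(I(-1155, -1476) + (2275310 - 1*(-1375957))) = (-3689846 - 4410924)*(69/100 + (2275310 - 1*(-1375957))) = -8100770*(69/100 + (2275310 + 1375957)) = -8100770*(69/100 + 3651267) = -8100770*365126769/100 = -295780797651213/10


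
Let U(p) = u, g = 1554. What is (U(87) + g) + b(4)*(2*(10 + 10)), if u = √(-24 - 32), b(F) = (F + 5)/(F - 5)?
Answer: 1194 + 2*I*√14 ≈ 1194.0 + 7.4833*I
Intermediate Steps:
b(F) = (5 + F)/(-5 + F)
u = 2*I*√14 (u = √(-56) = 2*I*√14 ≈ 7.4833*I)
U(p) = 2*I*√14
(U(87) + g) + b(4)*(2*(10 + 10)) = (2*I*√14 + 1554) + ((5 + 4)/(-5 + 4))*(2*(10 + 10)) = (1554 + 2*I*√14) + (9/(-1))*(2*20) = (1554 + 2*I*√14) - 1*9*40 = (1554 + 2*I*√14) - 9*40 = (1554 + 2*I*√14) - 360 = 1194 + 2*I*√14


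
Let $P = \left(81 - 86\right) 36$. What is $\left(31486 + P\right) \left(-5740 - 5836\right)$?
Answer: $-362398256$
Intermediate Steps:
$P = -180$ ($P = \left(-5\right) 36 = -180$)
$\left(31486 + P\right) \left(-5740 - 5836\right) = \left(31486 - 180\right) \left(-5740 - 5836\right) = 31306 \left(-11576\right) = -362398256$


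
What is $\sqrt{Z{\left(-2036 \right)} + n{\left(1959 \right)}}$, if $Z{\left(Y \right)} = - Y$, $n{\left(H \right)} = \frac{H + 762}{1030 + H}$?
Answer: $\frac{5 \sqrt{14855513}}{427} \approx 45.132$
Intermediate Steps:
$n{\left(H \right)} = \frac{762 + H}{1030 + H}$
$\sqrt{Z{\left(-2036 \right)} + n{\left(1959 \right)}} = \sqrt{\left(-1\right) \left(-2036\right) + \frac{762 + 1959}{1030 + 1959}} = \sqrt{2036 + \frac{1}{2989} \cdot 2721} = \sqrt{2036 + \frac{2721}{2989}} = \sqrt{\frac{6088325}{2989}} = \frac{5 \sqrt{14855513}}{427}$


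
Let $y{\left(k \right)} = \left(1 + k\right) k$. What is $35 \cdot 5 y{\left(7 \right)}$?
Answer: $9800$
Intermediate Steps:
$y{\left(k \right)} = k \left(1 + k\right)$
$35 \cdot 5 y{\left(7 \right)} = 35 \cdot 5 \cdot 7 \left(1 + 7\right) = 175 \cdot 7 \cdot 8 = 175 \cdot 56 = 9800$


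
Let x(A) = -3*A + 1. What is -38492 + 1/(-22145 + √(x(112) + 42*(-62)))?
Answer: -18876629404433/490403964 - I*√2939/490403964 ≈ -38492.0 - 1.1055e-7*I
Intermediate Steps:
x(A) = 1 - 3*A
-38492 + 1/(-22145 + √(x(112) + 42*(-62))) = -38492 + 1/(-22145 + √((1 - 3*112) + 42*(-62))) = -38492 + 1/(-22145 + √((1 - 336) - 2604)) = -38492 + 1/(-22145 + √(-335 - 2604)) = -38492 + 1/(-22145 + √(-2939)) = -38492 + 1/(-22145 + I*√2939)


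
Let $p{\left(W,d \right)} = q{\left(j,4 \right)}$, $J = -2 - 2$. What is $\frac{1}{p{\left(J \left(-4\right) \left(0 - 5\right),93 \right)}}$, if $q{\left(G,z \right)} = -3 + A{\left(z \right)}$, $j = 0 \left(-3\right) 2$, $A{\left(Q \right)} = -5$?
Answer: $- \frac{1}{8} \approx -0.125$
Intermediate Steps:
$J = -4$
$j = 0$ ($j = 0 \cdot 2 = 0$)
$q{\left(G,z \right)} = -8$ ($q{\left(G,z \right)} = -3 - 5 = -8$)
$p{\left(W,d \right)} = -8$
$\frac{1}{p{\left(J \left(-4\right) \left(0 - 5\right),93 \right)}} = \frac{1}{-8} = - \frac{1}{8}$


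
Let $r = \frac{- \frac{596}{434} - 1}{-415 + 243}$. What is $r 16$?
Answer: $\frac{2060}{9331} \approx 0.22077$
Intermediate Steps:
$r = \frac{515}{37324}$ ($r = \frac{\left(-596\right) \frac{1}{434} - 1}{-172} = \left(- \frac{298}{217} - 1\right) \left(- \frac{1}{172}\right) = \left(- \frac{515}{217}\right) \left(- \frac{1}{172}\right) = \frac{515}{37324} \approx 0.013798$)
$r 16 = \frac{515}{37324} \cdot 16 = \frac{2060}{9331}$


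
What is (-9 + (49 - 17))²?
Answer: 529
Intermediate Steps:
(-9 + (49 - 17))² = (-9 + 32)² = 23² = 529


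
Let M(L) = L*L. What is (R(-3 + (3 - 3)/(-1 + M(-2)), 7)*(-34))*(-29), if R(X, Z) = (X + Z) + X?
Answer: 986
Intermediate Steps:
M(L) = L**2
R(X, Z) = Z + 2*X
(R(-3 + (3 - 3)/(-1 + M(-2)), 7)*(-34))*(-29) = ((7 + 2*(-3 + (3 - 3)/(-1 + (-2)**2)))*(-34))*(-29) = ((7 + 2*(-3 + 0/(-1 + 4)))*(-34))*(-29) = ((7 + 2*(-3 + 0/3))*(-34))*(-29) = ((7 + 2*(-3 + 0*(1/3)))*(-34))*(-29) = ((7 + 2*(-3 + 0))*(-34))*(-29) = ((7 + 2*(-3))*(-34))*(-29) = ((7 - 6)*(-34))*(-29) = (1*(-34))*(-29) = -34*(-29) = 986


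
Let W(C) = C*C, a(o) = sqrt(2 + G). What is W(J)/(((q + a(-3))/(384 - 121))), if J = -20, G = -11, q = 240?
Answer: 8416000/19203 - 105200*I/19203 ≈ 438.26 - 5.4783*I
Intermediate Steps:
a(o) = 3*I (a(o) = sqrt(2 - 11) = sqrt(-9) = 3*I)
W(C) = C**2
W(J)/(((q + a(-3))/(384 - 121))) = (-20)**2/(((240 + 3*I)/(384 - 121))) = 400/(((240 + 3*I)/263)) = 400/(((240 + 3*I)*(1/263))) = 400/(240/263 + 3*I/263) = 400*(69169*(240/263 - 3*I/263)/57609) = 27667600*(240/263 - 3*I/263)/57609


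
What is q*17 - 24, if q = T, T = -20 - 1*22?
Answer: -738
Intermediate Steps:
T = -42 (T = -20 - 22 = -42)
q = -42
q*17 - 24 = -42*17 - 24 = -714 - 24 = -738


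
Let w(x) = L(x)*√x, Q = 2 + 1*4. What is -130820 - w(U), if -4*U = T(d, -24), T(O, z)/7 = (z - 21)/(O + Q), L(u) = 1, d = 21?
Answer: -130820 - √105/6 ≈ -1.3082e+5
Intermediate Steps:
Q = 6 (Q = 2 + 4 = 6)
T(O, z) = 7*(-21 + z)/(6 + O) (T(O, z) = 7*((z - 21)/(O + 6)) = 7*((-21 + z)/(6 + O)) = 7*(-21 + z)/(6 + O))
U = 35/12 (U = -7*(-21 - 24)/(4*(6 + 21)) = -7*(-45)/(4*27) = -¼*(-35/3) = 35/12 ≈ 2.9167)
w(x) = √x (w(x) = 1*√x = √x)
-130820 - w(U) = -130820 - √(35/12) = -130820 - √105/6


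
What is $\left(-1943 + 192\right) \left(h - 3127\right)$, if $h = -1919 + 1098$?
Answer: $6912948$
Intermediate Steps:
$h = -821$
$\left(-1943 + 192\right) \left(h - 3127\right) = \left(-1943 + 192\right) \left(-821 - 3127\right) = \left(-1751\right) \left(-3948\right) = 6912948$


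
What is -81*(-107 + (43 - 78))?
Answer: 11502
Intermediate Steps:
-81*(-107 + (43 - 78)) = -81*(-107 - 35) = -81*(-142) = 11502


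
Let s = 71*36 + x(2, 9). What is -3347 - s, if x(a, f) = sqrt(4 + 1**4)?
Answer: -5903 - sqrt(5) ≈ -5905.2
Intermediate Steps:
x(a, f) = sqrt(5) (x(a, f) = sqrt(4 + 1) = sqrt(5))
s = 2556 + sqrt(5) (s = 71*36 + sqrt(5) = 2556 + sqrt(5) ≈ 2558.2)
-3347 - s = -3347 - (2556 + sqrt(5)) = -3347 + (-2556 - sqrt(5)) = -5903 - sqrt(5)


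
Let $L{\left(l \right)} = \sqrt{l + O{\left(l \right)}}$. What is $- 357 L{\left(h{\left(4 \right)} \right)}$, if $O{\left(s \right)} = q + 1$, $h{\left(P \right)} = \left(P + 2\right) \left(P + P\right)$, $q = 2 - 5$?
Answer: $- 357 \sqrt{46} \approx -2421.3$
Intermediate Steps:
$q = -3$ ($q = 2 - 5 = -3$)
$h{\left(P \right)} = 2 P \left(2 + P\right)$ ($h{\left(P \right)} = \left(2 + P\right) 2 P = 2 P \left(2 + P\right)$)
$O{\left(s \right)} = -2$ ($O{\left(s \right)} = -3 + 1 = -2$)
$L{\left(l \right)} = \sqrt{-2 + l}$ ($L{\left(l \right)} = \sqrt{l - 2} = \sqrt{-2 + l}$)
$- 357 L{\left(h{\left(4 \right)} \right)} = - 357 \sqrt{-2 + 2 \cdot 4 \left(2 + 4\right)} = - 357 \sqrt{-2 + 2 \cdot 4 \cdot 6} = - 357 \sqrt{-2 + 48} = - 357 \sqrt{46}$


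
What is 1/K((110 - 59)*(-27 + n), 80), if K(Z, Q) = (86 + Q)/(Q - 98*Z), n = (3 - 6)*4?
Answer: 97501/83 ≈ 1174.7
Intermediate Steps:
n = -12 (n = -3*4 = -12)
K(Z, Q) = (86 + Q)/(Q - 98*Z)
1/K((110 - 59)*(-27 + n), 80) = 1/((86 + 80)/(80 - 98*(110 - 59)*(-27 - 12))) = 1/(166/(80 - 4998*(-39))) = 1/(166/(80 - 98*(-1989))) = 1/(166/(80 + 194922)) = 1/(166/195002) = 1/((1/195002)*166) = 1/(83/97501) = 97501/83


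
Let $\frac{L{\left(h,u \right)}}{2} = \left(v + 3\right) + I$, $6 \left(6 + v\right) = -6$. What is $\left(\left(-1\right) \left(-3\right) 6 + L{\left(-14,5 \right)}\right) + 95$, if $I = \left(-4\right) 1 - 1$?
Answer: $95$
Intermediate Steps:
$v = -7$ ($v = -6 + \frac{1}{6} \left(-6\right) = -6 - 1 = -7$)
$I = -5$ ($I = -4 - 1 = -5$)
$L{\left(h,u \right)} = -18$ ($L{\left(h,u \right)} = 2 \left(\left(-7 + 3\right) - 5\right) = 2 \left(-4 - 5\right) = 2 \left(-9\right) = -18$)
$\left(\left(-1\right) \left(-3\right) 6 + L{\left(-14,5 \right)}\right) + 95 = \left(\left(-1\right) \left(-3\right) 6 - 18\right) + 95 = \left(3 \cdot 6 - 18\right) + 95 = \left(18 - 18\right) + 95 = 0 + 95 = 95$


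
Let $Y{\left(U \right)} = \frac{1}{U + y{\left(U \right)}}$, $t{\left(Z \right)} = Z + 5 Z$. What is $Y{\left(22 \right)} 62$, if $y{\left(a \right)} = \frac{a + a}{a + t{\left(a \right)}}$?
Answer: $\frac{217}{78} \approx 2.7821$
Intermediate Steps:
$t{\left(Z \right)} = 6 Z$
$y{\left(a \right)} = \frac{2}{7}$ ($y{\left(a \right)} = \frac{a + a}{a + 6 a} = \frac{2 a}{7 a} = 2 a \frac{1}{7 a} = \frac{2}{7}$)
$Y{\left(U \right)} = \frac{1}{\frac{2}{7} + U}$ ($Y{\left(U \right)} = \frac{1}{U + \frac{2}{7}} = \frac{1}{\frac{2}{7} + U}$)
$Y{\left(22 \right)} 62 = \frac{7}{2 + 7 \cdot 22} \cdot 62 = \frac{7}{2 + 154} \cdot 62 = \frac{7}{156} \cdot 62 = \frac{217}{78}$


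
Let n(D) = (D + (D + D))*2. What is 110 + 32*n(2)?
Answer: 494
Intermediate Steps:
n(D) = 6*D (n(D) = (D + 2*D)*2 = (3*D)*2 = 6*D)
110 + 32*n(2) = 110 + 32*(6*2) = 110 + 32*12 = 110 + 384 = 494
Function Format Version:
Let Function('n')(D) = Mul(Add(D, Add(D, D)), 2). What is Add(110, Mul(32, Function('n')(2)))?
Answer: 494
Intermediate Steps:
Function('n')(D) = Mul(6, D) (Function('n')(D) = Mul(Add(D, Mul(2, D)), 2) = Mul(Mul(3, D), 2) = Mul(6, D))
Add(110, Mul(32, Function('n')(2))) = Add(110, Mul(32, Mul(6, 2))) = Add(110, Mul(32, 12)) = Add(110, 384) = 494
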